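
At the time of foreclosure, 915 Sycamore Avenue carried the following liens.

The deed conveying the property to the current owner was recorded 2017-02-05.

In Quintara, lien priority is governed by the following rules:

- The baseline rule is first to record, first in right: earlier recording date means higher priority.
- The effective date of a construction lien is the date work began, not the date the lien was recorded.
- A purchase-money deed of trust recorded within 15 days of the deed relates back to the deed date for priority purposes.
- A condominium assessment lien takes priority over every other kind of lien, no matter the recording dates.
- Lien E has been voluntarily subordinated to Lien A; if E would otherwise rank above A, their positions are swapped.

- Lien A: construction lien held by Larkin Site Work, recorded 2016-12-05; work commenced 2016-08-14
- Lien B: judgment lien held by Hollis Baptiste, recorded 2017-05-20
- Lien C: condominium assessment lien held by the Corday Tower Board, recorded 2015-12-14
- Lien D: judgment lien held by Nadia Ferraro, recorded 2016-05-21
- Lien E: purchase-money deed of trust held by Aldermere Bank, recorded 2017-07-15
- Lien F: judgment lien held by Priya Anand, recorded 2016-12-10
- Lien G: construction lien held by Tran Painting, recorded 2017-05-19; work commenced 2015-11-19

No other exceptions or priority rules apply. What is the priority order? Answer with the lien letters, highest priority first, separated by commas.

Effective dates after the stated exceptions: A relates back to 2016-08-14 (work commenced); E missed the 15-day window (160 days after the deed), so its recording date stands; G's effective date is 2015-11-19, when work began.
C, as a condominium assessment lien, has superpriority and ranks first.
Remaining liens by effective date: G (2015-11-19), D (2016-05-21), A (2016-08-14), F (2016-12-10), B (2017-05-20), E (2017-07-15).
Since E is not senior to A, the subordination leaves the order unchanged.

C, G, D, A, F, B, E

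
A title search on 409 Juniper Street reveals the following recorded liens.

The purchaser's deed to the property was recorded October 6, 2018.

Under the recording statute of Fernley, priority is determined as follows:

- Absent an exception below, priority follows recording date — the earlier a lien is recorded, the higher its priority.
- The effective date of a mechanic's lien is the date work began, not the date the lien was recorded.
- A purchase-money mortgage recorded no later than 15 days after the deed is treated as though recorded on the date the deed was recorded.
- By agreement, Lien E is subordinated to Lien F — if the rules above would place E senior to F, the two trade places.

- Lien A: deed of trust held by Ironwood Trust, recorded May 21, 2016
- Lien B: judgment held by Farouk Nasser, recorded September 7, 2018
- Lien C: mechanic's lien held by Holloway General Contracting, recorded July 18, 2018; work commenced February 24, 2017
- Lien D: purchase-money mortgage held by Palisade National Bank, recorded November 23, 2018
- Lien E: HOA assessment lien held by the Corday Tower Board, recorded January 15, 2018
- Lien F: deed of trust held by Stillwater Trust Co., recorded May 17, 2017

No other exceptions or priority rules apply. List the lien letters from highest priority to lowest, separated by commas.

Adjusting effective dates: C is treated as recorded February 24, 2017, the work-commencement date; D was recorded 48 days after the deed — beyond 15 days — so no relation-back applies.
By effective date, earliest first: A (May 21, 2016), C (February 24, 2017), F (May 17, 2017), E (January 15, 2018), B (September 7, 2018), D (November 23, 2018).
E already ranks below F; the subordination has no effect.

A, C, F, E, B, D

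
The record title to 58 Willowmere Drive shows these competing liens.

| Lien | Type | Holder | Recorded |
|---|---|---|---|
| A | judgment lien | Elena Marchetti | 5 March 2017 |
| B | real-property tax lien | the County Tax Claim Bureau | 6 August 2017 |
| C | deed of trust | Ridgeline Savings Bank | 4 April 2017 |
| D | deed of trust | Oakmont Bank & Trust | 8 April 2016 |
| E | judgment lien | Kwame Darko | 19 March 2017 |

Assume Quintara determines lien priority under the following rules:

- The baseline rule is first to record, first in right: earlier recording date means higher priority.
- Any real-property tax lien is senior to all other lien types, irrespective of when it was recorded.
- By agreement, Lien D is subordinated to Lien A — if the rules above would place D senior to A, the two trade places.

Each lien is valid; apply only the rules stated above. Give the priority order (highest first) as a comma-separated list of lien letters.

B, A, D, E, C

B, as a real-property tax lien, has superpriority and ranks first.
The other liens, earliest effective date first: D (8 April 2016), A (5 March 2017), E (19 March 2017), C (4 April 2017).
The subordination applies — D was senior to A — so D and A swap.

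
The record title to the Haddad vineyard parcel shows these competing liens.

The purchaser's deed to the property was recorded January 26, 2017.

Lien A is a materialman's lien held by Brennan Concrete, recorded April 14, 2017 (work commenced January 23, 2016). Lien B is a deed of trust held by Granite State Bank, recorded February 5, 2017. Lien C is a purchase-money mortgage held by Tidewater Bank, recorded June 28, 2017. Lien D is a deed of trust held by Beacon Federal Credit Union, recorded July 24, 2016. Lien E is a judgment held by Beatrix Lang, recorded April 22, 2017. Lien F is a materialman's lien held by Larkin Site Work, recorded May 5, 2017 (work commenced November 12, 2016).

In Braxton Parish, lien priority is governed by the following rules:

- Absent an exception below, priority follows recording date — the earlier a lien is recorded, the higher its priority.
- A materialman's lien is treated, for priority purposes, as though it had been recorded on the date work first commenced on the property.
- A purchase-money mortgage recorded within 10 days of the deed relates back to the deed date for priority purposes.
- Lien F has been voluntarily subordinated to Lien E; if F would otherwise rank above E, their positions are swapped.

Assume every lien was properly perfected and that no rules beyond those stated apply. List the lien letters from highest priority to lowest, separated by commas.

A, D, E, B, F, C

Effective dates: A relates back to January 23, 2016 (work commenced); C missed the 10-day window (153 days after the deed), so its recording date stands; F's effective date is November 12, 2016, when work began.
Ordering by effective date: A (January 23, 2016), D (July 24, 2016), F (November 12, 2016), B (February 5, 2017), E (April 22, 2017), C (June 28, 2017).
F would otherwise be senior to E, so under the subordination agreement F and E exchange positions.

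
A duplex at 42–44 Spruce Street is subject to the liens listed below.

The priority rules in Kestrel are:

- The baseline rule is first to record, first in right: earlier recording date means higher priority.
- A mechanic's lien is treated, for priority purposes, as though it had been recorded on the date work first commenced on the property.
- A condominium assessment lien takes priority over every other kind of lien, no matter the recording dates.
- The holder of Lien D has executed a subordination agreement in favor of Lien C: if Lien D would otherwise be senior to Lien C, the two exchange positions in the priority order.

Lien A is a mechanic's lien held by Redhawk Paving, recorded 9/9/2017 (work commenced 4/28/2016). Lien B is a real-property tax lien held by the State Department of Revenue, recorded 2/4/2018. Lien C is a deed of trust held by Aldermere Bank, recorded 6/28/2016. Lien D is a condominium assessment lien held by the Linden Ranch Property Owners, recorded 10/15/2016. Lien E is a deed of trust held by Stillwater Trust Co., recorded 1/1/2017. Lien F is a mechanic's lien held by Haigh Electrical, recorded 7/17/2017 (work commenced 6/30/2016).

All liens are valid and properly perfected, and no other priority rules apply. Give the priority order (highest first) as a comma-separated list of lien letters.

C, A, D, F, E, B

Adjusting effective dates: A's effective date is 4/28/2016, when work began; F is treated as recorded 6/30/2016, the work-commencement date.
As a condominium assessment lien, D is senior to every other lien.
Ordering the rest by effective date: A (4/28/2016), C (6/28/2016), F (6/30/2016), E (1/1/2017), B (2/4/2018).
The subordination applies — D was senior to C — so D and C swap.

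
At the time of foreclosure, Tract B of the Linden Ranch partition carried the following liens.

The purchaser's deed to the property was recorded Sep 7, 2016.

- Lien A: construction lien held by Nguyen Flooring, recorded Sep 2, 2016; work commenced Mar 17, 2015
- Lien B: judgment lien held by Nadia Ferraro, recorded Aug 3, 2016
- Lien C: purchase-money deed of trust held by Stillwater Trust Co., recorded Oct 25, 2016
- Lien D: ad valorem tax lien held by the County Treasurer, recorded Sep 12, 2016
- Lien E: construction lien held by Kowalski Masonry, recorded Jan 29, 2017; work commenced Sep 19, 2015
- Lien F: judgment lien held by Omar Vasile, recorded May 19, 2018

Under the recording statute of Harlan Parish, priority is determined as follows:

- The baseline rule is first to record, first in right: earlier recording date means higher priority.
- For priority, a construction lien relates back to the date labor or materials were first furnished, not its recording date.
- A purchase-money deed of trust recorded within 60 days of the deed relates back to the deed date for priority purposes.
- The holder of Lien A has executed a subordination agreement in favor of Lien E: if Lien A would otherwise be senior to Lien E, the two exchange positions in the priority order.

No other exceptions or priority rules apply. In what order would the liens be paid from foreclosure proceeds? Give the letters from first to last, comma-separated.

E, A, B, C, D, F

Effective dates: A's effective date is Mar 17, 2015, when work began; C relates back to the deed date Sep 7, 2016; E relates back to Sep 19, 2015 (work commenced).
Sorted by effective date: A (Mar 17, 2015), E (Sep 19, 2015), B (Aug 3, 2016), C (Sep 7, 2016), D (Sep 12, 2016), F (May 19, 2018).
A is senior to E before the subordination, so the two trade places.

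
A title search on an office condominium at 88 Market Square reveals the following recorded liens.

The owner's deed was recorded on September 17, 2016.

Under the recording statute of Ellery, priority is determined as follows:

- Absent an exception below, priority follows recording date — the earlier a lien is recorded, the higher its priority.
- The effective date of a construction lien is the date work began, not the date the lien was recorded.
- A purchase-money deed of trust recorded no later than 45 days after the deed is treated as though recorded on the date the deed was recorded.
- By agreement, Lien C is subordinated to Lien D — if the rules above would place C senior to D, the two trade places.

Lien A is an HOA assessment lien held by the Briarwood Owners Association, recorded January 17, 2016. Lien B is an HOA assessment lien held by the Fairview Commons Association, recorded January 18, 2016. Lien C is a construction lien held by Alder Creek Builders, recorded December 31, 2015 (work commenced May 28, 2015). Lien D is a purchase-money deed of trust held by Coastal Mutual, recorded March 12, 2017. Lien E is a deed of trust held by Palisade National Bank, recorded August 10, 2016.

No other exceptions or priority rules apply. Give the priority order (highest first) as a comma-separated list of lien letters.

Effective dates after the stated exceptions: C relates back to May 28, 2015 (work commenced); D was recorded 176 days after the deed — beyond 45 days — so no relation-back applies.
Ordering by effective date: C (May 28, 2015), A (January 17, 2016), B (January 18, 2016), E (August 10, 2016), D (March 12, 2017).
C is senior to D before the subordination, so the two trade places.

D, A, B, E, C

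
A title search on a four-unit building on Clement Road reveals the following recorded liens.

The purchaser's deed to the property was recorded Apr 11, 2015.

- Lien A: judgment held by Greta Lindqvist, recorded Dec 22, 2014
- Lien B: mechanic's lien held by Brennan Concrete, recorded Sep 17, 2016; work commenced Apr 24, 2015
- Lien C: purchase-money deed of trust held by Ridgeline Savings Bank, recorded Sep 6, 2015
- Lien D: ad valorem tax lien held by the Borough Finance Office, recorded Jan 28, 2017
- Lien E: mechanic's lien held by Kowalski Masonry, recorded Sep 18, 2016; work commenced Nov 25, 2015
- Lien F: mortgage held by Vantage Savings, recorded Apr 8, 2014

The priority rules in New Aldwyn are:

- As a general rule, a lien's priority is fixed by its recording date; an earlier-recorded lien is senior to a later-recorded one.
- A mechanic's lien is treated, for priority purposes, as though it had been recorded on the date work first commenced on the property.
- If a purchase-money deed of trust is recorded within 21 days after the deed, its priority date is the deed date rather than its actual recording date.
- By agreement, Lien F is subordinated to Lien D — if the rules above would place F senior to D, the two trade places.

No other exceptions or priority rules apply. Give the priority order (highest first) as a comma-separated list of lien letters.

D, A, B, C, E, F

Effective dates: B's effective date is Apr 24, 2015, when work began; C was recorded 148 days after the deed, outside the 21-day window, so it keeps its recording date; E is treated as recorded Nov 25, 2015, the work-commencement date.
By effective date, earliest first: F (Apr 8, 2014), A (Dec 22, 2014), B (Apr 24, 2015), C (Sep 6, 2015), E (Nov 25, 2015), D (Jan 28, 2017).
The subordination applies — F was senior to D — so F and D swap.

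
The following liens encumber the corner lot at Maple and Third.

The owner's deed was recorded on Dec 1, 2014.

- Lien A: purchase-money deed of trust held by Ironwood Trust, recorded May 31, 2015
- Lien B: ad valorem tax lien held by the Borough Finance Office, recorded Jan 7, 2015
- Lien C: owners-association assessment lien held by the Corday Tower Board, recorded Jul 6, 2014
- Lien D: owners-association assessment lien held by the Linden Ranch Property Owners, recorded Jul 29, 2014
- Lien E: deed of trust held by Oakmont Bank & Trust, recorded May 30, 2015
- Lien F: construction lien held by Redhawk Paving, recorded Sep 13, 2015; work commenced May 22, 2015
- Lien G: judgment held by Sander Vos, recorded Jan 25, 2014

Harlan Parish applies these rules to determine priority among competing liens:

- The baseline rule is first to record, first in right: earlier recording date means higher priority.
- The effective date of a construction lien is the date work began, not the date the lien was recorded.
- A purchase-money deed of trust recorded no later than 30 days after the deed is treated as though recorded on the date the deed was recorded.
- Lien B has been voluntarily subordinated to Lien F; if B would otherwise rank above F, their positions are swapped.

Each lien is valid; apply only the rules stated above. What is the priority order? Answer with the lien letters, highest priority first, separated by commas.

Effective dates: A missed the 30-day window (181 days after the deed), so its recording date stands; F's effective date is May 22, 2015, when work began.
Ordering by effective date: G (Jan 25, 2014), C (Jul 6, 2014), D (Jul 29, 2014), B (Jan 7, 2015), F (May 22, 2015), E (May 30, 2015), A (May 31, 2015).
The subordination applies — B was senior to F — so B and F swap.

G, C, D, F, B, E, A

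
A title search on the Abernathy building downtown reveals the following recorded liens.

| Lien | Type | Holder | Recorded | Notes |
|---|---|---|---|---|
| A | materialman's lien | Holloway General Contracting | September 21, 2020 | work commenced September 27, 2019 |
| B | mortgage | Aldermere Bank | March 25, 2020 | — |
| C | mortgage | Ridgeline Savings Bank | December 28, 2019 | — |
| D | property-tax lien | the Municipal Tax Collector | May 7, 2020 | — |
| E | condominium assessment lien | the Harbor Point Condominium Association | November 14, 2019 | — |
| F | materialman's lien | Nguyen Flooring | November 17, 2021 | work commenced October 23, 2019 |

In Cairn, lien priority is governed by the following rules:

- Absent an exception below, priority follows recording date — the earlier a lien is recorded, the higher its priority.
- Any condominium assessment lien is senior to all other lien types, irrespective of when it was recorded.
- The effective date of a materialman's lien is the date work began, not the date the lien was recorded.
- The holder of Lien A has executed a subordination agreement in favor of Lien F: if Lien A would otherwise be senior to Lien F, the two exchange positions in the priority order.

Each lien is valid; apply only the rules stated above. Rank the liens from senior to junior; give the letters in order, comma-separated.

First, effective dates: A is treated as recorded September 27, 2019, the work-commencement date; F is treated as recorded October 23, 2019, the work-commencement date.
E is a condominium assessment lien, so it outranks all other liens regardless of date.
Among the remaining liens, by effective date: A (September 27, 2019), F (October 23, 2019), C (December 28, 2019), B (March 25, 2020), D (May 7, 2020).
Because A would otherwise rank above F, the subordination swaps them.

E, F, A, C, B, D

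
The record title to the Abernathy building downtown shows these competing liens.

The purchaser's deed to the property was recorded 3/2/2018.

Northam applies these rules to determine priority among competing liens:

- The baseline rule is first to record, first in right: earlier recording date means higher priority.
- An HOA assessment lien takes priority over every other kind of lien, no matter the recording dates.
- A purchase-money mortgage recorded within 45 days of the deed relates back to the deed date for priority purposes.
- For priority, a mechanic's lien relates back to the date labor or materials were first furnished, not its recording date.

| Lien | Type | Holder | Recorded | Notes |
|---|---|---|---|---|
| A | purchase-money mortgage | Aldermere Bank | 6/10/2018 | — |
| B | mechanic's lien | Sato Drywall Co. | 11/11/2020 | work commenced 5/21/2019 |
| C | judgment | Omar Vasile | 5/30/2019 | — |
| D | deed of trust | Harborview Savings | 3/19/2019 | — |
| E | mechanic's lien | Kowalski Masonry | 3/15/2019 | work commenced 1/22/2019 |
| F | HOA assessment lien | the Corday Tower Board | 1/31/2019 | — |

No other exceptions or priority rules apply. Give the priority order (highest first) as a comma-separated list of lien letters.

F, A, E, D, B, C

First, effective dates: A missed the 45-day window (100 days after the deed), so its recording date stands; B's effective date is 5/21/2019, when work began; E's effective date is 1/22/2019, when work began.
F is an HOA assessment lien and takes priority over every other lien.
Among the remaining liens, by effective date: A (6/10/2018), E (1/22/2019), D (3/19/2019), B (5/21/2019), C (5/30/2019).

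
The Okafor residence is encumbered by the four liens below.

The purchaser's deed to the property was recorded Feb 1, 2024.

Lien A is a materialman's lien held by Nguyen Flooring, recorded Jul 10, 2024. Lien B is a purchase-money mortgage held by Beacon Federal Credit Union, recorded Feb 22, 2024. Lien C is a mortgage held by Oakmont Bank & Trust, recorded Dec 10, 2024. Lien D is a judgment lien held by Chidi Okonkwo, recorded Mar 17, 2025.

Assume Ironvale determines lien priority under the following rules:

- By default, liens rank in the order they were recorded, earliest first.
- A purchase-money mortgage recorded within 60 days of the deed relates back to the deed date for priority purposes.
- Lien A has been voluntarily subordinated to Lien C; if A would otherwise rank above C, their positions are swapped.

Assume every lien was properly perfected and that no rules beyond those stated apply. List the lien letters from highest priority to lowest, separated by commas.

Effective dates: B was recorded within the 60-day window, so its effective date is the deed date Feb 1, 2024.
By effective date: B (Feb 1, 2024), A (Jul 10, 2024), C (Dec 10, 2024), D (Mar 17, 2025).
Because A would otherwise rank above C, the subordination swaps them.

B, C, A, D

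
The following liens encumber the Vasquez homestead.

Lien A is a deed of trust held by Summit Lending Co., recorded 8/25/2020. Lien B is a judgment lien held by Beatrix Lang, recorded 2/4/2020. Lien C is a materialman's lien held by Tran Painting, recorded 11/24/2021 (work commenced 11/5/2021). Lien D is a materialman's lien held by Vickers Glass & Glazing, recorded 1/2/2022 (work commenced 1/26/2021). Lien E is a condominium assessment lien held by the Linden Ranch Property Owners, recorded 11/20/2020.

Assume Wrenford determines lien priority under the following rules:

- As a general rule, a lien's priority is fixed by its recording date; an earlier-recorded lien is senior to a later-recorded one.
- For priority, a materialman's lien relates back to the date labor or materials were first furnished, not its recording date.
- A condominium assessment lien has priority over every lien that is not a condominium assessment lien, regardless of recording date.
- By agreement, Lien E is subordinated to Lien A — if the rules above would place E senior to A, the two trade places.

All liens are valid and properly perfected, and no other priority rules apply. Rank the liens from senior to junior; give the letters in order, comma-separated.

Effective dates after the stated exceptions: C relates back to 11/5/2021 (work commenced); D's effective date is 1/26/2021, when work began.
E is a condominium assessment lien, so it outranks all other liens regardless of date.
Ordering the rest by effective date: B (2/4/2020), A (8/25/2020), D (1/26/2021), C (11/5/2021).
E would otherwise be senior to A, so under the subordination agreement E and A exchange positions.

A, B, E, D, C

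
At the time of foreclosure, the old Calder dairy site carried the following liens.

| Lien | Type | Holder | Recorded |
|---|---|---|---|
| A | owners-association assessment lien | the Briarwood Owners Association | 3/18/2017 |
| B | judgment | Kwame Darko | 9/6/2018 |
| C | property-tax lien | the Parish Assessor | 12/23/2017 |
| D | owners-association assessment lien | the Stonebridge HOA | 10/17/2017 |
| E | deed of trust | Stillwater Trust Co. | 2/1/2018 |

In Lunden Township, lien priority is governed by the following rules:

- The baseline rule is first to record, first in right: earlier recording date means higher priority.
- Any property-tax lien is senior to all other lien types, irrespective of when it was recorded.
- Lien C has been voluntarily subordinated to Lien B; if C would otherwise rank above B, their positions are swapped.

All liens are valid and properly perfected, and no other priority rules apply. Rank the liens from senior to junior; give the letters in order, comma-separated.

B, A, D, E, C

As a property-tax lien, C is senior to every other lien.
The other liens, earliest effective date first: A (3/18/2017), D (10/17/2017), E (2/1/2018), B (9/6/2018).
Because C would otherwise rank above B, the subordination swaps them.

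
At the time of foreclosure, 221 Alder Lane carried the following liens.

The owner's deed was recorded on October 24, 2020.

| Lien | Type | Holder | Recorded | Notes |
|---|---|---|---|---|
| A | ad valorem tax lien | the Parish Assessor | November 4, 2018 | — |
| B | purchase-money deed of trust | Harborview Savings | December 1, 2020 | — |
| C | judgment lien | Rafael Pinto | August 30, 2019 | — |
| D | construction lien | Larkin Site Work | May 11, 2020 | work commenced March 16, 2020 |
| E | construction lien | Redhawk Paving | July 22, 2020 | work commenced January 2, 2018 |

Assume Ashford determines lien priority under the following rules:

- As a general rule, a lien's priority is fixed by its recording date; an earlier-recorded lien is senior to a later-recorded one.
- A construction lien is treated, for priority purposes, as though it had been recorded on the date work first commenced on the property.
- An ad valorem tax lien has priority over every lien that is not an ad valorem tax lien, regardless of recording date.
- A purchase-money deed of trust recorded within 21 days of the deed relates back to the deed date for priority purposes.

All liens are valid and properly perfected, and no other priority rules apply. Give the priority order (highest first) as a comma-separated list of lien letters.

Adjusting effective dates: B missed the 21-day window (38 days after the deed), so its recording date stands; D is treated as recorded March 16, 2020, the work-commencement date; E relates back to January 2, 2018 (work commenced).
A is an ad valorem tax lien and takes priority over every other lien.
The other liens, earliest effective date first: E (January 2, 2018), C (August 30, 2019), D (March 16, 2020), B (December 1, 2020).

A, E, C, D, B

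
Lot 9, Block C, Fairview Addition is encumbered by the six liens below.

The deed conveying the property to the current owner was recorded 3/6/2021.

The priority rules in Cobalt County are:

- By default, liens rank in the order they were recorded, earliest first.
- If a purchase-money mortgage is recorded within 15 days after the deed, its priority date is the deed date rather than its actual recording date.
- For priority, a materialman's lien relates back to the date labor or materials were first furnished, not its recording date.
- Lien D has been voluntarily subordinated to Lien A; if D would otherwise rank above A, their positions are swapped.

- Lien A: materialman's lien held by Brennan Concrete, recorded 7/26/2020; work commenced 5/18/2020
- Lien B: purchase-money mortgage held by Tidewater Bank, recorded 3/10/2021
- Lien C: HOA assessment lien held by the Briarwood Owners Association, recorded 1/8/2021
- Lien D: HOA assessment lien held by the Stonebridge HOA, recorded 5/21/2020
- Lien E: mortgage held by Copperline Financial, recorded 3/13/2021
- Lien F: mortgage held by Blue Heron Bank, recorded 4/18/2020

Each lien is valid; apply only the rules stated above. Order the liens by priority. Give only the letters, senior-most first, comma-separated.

F, A, D, C, B, E

Effective dates: A is treated as recorded 5/18/2020, the work-commencement date; B's effective date is the deed date, 3/6/2021.
Ordering by effective date: F (4/18/2020), A (5/18/2020), D (5/21/2020), C (1/8/2021), B (3/6/2021), E (3/13/2021).
Since D is not senior to A, the subordination leaves the order unchanged.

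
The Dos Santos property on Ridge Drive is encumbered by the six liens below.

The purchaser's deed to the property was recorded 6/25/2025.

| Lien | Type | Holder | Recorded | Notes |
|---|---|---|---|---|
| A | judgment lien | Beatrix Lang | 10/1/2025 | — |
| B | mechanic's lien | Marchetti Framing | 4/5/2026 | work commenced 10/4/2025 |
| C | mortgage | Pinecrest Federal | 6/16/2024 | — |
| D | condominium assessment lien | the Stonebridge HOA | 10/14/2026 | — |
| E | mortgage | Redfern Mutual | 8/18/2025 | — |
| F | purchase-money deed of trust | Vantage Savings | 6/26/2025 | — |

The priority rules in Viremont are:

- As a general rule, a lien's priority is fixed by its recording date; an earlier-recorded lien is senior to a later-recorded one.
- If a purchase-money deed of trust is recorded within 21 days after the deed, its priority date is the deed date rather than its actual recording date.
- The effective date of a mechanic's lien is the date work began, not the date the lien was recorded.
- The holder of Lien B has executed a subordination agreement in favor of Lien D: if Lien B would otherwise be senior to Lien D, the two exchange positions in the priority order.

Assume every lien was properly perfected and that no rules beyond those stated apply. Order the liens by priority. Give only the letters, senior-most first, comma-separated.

C, F, E, A, D, B

Effective dates: B's effective date is 10/4/2025, when work began; F's effective date is the deed date, 6/25/2025.
By effective date, earliest first: C (6/16/2024), F (6/25/2025), E (8/18/2025), A (10/1/2025), B (10/4/2025), D (10/14/2026).
B is senior to D before the subordination, so the two trade places.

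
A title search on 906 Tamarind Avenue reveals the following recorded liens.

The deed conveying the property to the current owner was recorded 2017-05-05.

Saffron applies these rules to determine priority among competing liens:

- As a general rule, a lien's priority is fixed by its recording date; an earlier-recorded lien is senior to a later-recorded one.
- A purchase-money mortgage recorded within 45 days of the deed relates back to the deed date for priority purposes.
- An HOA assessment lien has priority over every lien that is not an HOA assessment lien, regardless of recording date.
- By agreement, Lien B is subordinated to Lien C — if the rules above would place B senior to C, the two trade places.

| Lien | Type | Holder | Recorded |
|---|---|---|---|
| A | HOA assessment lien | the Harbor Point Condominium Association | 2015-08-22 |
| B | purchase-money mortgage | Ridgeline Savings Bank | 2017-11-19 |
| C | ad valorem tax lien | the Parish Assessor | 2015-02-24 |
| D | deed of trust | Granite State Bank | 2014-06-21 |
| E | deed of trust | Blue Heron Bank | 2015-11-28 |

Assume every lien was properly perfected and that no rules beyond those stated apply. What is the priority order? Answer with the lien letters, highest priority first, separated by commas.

A, D, C, E, B

First, effective dates: B was recorded 198 days after the deed, outside the 45-day window, so it keeps its recording date.
A is an HOA assessment lien and takes priority over every other lien.
The other liens, earliest effective date first: D (2014-06-21), C (2015-02-24), E (2015-11-28), B (2017-11-19).
B already ranks below C; the subordination has no effect.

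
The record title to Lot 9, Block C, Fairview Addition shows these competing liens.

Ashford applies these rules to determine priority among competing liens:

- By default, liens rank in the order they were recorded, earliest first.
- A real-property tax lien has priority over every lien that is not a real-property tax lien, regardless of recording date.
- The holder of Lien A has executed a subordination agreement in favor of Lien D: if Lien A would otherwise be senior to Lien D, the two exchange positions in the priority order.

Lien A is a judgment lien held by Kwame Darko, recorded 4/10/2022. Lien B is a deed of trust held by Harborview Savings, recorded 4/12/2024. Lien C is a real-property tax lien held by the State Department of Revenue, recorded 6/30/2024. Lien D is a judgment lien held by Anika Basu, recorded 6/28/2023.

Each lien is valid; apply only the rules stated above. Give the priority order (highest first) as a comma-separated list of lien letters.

C, D, A, B

As a real-property tax lien, C is senior to every other lien.
The other liens, earliest effective date first: A (4/10/2022), D (6/28/2023), B (4/12/2024).
The subordination applies — A was senior to D — so A and D swap.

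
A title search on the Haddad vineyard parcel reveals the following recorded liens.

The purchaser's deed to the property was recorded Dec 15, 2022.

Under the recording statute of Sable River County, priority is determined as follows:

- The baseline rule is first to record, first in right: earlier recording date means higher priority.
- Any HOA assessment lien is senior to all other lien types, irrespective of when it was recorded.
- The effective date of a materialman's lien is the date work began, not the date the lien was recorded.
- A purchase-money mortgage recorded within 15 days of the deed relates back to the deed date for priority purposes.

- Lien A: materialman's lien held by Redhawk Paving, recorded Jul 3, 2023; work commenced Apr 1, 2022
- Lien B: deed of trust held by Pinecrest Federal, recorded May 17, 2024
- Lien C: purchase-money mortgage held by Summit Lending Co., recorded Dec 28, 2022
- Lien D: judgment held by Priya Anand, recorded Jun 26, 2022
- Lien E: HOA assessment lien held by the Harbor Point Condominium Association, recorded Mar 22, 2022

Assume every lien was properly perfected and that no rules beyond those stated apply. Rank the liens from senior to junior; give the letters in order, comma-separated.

E, A, D, C, B

Effective dates: A's effective date is Apr 1, 2022, when work began; C was recorded within the 15-day window, so its effective date is the deed date Dec 15, 2022.
E is an HOA assessment lien, so it outranks all other liens regardless of date.
Remaining liens by effective date: A (Apr 1, 2022), D (Jun 26, 2022), C (Dec 15, 2022), B (May 17, 2024).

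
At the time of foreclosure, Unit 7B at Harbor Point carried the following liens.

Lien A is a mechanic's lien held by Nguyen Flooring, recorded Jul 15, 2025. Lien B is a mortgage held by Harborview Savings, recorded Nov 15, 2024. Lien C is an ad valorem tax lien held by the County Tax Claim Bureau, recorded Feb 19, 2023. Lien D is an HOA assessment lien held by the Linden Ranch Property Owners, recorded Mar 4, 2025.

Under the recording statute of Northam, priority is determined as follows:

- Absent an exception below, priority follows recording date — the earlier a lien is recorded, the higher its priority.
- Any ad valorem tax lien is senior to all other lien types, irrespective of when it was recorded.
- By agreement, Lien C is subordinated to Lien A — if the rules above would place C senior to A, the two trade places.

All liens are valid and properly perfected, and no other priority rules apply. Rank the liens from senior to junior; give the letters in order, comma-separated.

A, B, D, C

C, as an ad valorem tax lien, has superpriority and ranks first.
Remaining liens by effective date: B (Nov 15, 2024), D (Mar 4, 2025), A (Jul 15, 2025).
C would otherwise be senior to A, so under the subordination agreement C and A exchange positions.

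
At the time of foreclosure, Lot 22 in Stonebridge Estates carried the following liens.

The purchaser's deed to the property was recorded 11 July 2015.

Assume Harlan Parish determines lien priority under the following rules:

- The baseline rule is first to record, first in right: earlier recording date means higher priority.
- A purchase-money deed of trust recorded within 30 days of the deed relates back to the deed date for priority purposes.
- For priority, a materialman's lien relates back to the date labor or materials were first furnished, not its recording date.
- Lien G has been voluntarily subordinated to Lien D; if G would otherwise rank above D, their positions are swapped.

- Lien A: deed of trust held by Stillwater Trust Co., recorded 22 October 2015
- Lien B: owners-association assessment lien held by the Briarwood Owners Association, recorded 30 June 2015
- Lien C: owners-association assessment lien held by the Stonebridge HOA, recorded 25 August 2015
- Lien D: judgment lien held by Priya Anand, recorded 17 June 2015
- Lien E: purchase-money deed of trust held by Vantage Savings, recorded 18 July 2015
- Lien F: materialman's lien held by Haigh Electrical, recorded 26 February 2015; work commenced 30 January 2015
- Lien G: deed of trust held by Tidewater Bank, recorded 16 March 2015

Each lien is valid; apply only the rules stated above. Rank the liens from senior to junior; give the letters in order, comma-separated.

F, D, G, B, E, C, A

Effective dates after the stated exceptions: E relates back to the deed date 11 July 2015; F relates back to 30 January 2015 (work commenced).
By effective date: F (30 January 2015), G (16 March 2015), D (17 June 2015), B (30 June 2015), E (11 July 2015), C (25 August 2015), A (22 October 2015).
The subordination applies — G was senior to D — so G and D swap.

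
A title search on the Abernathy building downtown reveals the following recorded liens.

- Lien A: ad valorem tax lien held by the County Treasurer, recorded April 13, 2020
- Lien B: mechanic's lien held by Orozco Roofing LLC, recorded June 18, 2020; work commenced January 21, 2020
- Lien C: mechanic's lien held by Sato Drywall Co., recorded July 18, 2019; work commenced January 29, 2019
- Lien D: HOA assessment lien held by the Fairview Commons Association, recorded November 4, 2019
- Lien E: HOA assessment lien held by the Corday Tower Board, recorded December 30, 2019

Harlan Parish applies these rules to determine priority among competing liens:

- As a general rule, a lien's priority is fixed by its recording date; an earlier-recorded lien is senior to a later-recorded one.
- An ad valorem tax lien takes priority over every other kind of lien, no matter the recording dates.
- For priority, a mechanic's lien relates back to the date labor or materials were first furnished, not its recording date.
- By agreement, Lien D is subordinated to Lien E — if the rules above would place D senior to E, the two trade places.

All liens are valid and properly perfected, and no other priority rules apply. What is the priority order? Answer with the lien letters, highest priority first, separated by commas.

Effective dates after the stated exceptions: B relates back to January 21, 2020 (work commenced); C is treated as recorded January 29, 2019, the work-commencement date.
A is an ad valorem tax lien, so it outranks all other liens regardless of date.
Among the remaining liens, by effective date: C (January 29, 2019), D (November 4, 2019), E (December 30, 2019), B (January 21, 2020).
D is senior to E before the subordination, so the two trade places.

A, C, E, D, B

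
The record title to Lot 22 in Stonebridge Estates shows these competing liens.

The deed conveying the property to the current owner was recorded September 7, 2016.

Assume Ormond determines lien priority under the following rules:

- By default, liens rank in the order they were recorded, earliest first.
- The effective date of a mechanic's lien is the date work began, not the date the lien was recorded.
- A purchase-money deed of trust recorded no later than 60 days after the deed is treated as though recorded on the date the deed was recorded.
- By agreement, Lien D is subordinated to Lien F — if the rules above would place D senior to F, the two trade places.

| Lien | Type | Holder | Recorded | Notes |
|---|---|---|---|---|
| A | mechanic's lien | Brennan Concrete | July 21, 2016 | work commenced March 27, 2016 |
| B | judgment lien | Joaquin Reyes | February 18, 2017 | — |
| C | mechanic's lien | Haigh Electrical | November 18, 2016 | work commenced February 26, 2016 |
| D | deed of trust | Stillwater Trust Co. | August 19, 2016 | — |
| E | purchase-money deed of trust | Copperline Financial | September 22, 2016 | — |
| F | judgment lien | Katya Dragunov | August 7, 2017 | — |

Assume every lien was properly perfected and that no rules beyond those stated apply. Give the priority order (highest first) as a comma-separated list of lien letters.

First, effective dates: A relates back to March 27, 2016 (work commenced); C is treated as recorded February 26, 2016, the work-commencement date; E was recorded within the 60-day window, so its effective date is the deed date September 7, 2016.
Ordering by effective date: C (February 26, 2016), A (March 27, 2016), D (August 19, 2016), E (September 7, 2016), B (February 18, 2017), F (August 7, 2017).
Because D would otherwise rank above F, the subordination swaps them.

C, A, F, E, B, D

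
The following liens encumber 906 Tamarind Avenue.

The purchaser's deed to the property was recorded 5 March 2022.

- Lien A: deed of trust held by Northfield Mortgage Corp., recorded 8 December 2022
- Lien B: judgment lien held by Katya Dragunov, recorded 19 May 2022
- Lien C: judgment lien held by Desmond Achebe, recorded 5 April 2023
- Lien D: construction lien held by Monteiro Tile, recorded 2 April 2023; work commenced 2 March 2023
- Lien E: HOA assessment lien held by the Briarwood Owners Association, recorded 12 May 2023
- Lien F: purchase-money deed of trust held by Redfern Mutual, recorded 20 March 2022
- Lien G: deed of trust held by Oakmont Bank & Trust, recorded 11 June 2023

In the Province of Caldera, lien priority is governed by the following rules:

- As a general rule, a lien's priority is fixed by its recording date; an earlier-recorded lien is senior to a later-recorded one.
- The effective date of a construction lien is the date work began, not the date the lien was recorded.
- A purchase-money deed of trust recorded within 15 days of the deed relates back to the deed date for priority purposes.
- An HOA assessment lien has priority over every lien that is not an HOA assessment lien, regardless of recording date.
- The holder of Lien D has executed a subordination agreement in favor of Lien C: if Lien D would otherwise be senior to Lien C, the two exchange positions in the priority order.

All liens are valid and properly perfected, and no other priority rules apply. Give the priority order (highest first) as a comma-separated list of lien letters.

E, F, B, A, C, D, G

Effective dates: D's effective date is 2 March 2023, when work began; F's effective date is the deed date, 5 March 2022.
E is an HOA assessment lien and takes priority over every other lien.
Remaining liens by effective date: F (5 March 2022), B (19 May 2022), A (8 December 2022), D (2 March 2023), C (5 April 2023), G (11 June 2023).
The subordination applies — D was senior to C — so D and C swap.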